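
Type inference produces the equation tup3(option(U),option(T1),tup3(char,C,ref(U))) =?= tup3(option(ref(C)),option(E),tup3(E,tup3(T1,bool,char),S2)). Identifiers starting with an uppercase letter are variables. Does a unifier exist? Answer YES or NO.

YES

Decompose tup3/3: option(U) =?= option(ref(C)),  option(T1) =?= option(E),  tup3(char,C,ref(U)) =?= tup3(E,tup3(T1,bool,char),S2).
Decompose option/1: U =?= ref(C).
Bind U := ref(C); substituting into the one remaining equation that mentions U gives: tup3(char,C,ref(ref(C))) =?= tup3(E,tup3(T1,bool,char),S2).
Decompose option/1: T1 =?= E.
Bind T1 := E; substituting into the remaining equation gives: tup3(char,C,ref(ref(C))) =?= tup3(E,tup3(E,bool,char),S2).
Decompose tup3/3: char =?= E,  C =?= tup3(E,bool,char),  ref(ref(C)) =?= S2.
Bind E := char; substituting into the one remaining equation that mentions E gives: C =?= tup3(char,bool,char). Substituting into the earlier binding gives T1 := char.
Bind C := tup3(char,bool,char); substituting into the remaining equation gives: ref(ref(tup3(char,bool,char))) =?= S2. Substituting into the earlier binding gives U := ref(tup3(char,bool,char)).
Bind S2 := ref(ref(tup3(char,bool,char))).
No equations remain and no clash or occurs-check failure arose, so a unifier exists.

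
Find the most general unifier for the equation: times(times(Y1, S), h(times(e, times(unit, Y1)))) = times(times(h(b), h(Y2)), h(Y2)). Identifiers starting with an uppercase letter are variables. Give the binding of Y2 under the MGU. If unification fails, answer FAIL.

Decompose times/2: times(Y1, S) = times(h(b), h(Y2)),  h(times(e, times(unit, Y1))) = h(Y2).
Decompose times/2: Y1 = h(b),  S = h(Y2).
Bind Y1 := h(b); substituting into the one remaining equation that mentions Y1 gives: h(times(e, times(unit, h(b)))) = h(Y2).
Bind S := h(Y2); no other remaining equation mentions S.
Decompose h/1: times(e, times(unit, h(b))) = Y2.
Bind Y2 := times(e, times(unit, h(b))). Substituting into the earlier binding gives S := h(times(e, times(unit, h(b)))).
MGU = { Y1 -> h(b), S -> h(times(e, times(unit, h(b)))), Y2 -> times(e, times(unit, h(b))) }, so Y2 -> times(e, times(unit, h(b))).

times(e, times(unit, h(b)))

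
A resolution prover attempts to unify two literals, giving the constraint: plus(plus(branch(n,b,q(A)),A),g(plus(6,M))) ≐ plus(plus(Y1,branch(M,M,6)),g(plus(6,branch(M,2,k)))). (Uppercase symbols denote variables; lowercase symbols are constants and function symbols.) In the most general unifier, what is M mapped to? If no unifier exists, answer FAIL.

Decompose plus/2: plus(branch(n,b,q(A)),A) ≐ plus(Y1,branch(M,M,6)),  g(plus(6,M)) ≐ g(plus(6,branch(M,2,k))).
Decompose plus/2: branch(n,b,q(A)) ≐ Y1,  A ≐ branch(M,M,6).
Bind Y1 := branch(n,b,q(A)); no other remaining equation mentions Y1.
Bind A := branch(M,M,6); no other remaining equation mentions A. Substituting into the earlier binding gives Y1 := branch(n,b,q(branch(M,M,6))).
Decompose g/1: plus(6,M) ≐ plus(6,branch(M,2,k)).
Decompose plus/2: 6 ≐ 6,  M ≐ branch(M,2,k).
Delete trivial equation 6 ≐ 6.
Occurs check fails: M occurs in branch(M,2,k); the equation M ≐ branch(M,2,k) has no finite solution.

FAIL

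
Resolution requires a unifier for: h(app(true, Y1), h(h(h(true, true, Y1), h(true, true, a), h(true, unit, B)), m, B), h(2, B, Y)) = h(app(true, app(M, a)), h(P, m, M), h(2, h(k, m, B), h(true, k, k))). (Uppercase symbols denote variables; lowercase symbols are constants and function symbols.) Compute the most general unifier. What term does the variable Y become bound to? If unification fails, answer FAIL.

Decompose h/3: app(true, Y1) = app(true, app(M, a)),  h(h(h(true, true, Y1), h(true, true, a), h(true, unit, B)), m, B) = h(P, m, M),  h(2, B, Y) = h(2, h(k, m, B), h(true, k, k)).
Decompose app/2: true = true,  Y1 = app(M, a).
Delete trivial equation true = true.
Bind Y1 := app(M, a); substituting into the one remaining equation that mentions Y1 gives: h(h(h(true, true, app(M, a)), h(true, true, a), h(true, unit, B)), m, B) = h(P, m, M).
Decompose h/3: h(h(true, true, app(M, a)), h(true, true, a), h(true, unit, B)) = P,  m = m,  B = M.
Bind P := h(h(true, true, app(M, a)), h(true, true, a), h(true, unit, B)); no other remaining equation mentions P.
Delete trivial equation m = m.
Bind B := M; substituting into the remaining equation gives: h(2, M, Y) = h(2, h(k, m, M), h(true, k, k)). Substituting into the earlier binding gives P := h(h(true, true, app(M, a)), h(true, true, a), h(true, unit, M)).
Decompose h/3: 2 = 2,  M = h(k, m, M),  Y = h(true, k, k).
Delete trivial equation 2 = 2.
Occurs check fails: M occurs in h(k, m, M); the equation M = h(k, m, M) has no finite solution.

FAIL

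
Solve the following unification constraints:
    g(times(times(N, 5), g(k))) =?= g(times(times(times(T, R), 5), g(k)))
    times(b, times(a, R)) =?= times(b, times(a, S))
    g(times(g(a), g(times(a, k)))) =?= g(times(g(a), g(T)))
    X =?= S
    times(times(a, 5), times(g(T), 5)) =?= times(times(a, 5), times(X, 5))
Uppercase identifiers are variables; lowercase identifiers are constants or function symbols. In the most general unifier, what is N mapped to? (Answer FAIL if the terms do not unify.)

times(times(a, k), g(times(a, k)))

Decompose g/1: times(times(N, 5), g(k)) =?= times(times(times(T, R), 5), g(k)).
Decompose times/2: times(N, 5) =?= times(times(T, R), 5),  g(k) =?= g(k).
Decompose times/2: N =?= times(T, R),  5 =?= 5.
Bind N := times(T, R); no other remaining equation mentions N.
Delete trivial equation 5 =?= 5.
Delete trivial equation g(k) =?= g(k).
Decompose times/2: b =?= b,  times(a, R) =?= times(a, S).
Delete trivial equation b =?= b.
Decompose times/2: a =?= a,  R =?= S.
Delete trivial equation a =?= a.
Bind R := S; no other remaining equation mentions R. Substituting into the earlier binding gives N := times(T, S).
Decompose g/1: times(g(a), g(times(a, k))) =?= times(g(a), g(T)).
Decompose times/2: g(a) =?= g(a),  g(times(a, k)) =?= g(T).
Delete trivial equation g(a) =?= g(a).
Decompose g/1: times(a, k) =?= T.
Bind T := times(a, k); substituting into the one remaining equation that mentions T gives: times(times(a, 5), times(g(times(a, k)), 5)) =?= times(times(a, 5), times(X, 5)). Substituting into the earlier binding gives N := times(times(a, k), S).
Bind X := S; substituting into the remaining equation gives: times(times(a, 5), times(g(times(a, k)), 5)) =?= times(times(a, 5), times(S, 5)).
Decompose times/2: times(a, 5) =?= times(a, 5),  times(g(times(a, k)), 5) =?= times(S, 5).
Delete trivial equation times(a, 5) =?= times(a, 5).
Decompose times/2: g(times(a, k)) =?= S,  5 =?= 5.
Bind S := g(times(a, k)); no other remaining equation mentions S. Substituting into the earlier bindings gives N := times(times(a, k), g(times(a, k))), R := g(times(a, k)), X := g(times(a, k)).
Delete trivial equation 5 =?= 5.
MGU = { N := times(times(a, k), g(times(a, k))), R := g(times(a, k)), T := times(a, k), X := g(times(a, k)), S := g(times(a, k)) }, so N := times(times(a, k), g(times(a, k))).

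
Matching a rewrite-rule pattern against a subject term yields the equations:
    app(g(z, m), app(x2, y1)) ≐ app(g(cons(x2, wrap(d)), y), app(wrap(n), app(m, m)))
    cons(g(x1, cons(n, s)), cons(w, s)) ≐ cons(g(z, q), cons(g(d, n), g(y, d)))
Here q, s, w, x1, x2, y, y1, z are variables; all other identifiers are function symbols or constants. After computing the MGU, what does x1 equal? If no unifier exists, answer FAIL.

Decompose app/2: g(z, m) ≐ g(cons(x2, wrap(d)), y),  app(x2, y1) ≐ app(wrap(n), app(m, m)).
Decompose g/2: z ≐ cons(x2, wrap(d)),  m ≐ y.
Bind z := cons(x2, wrap(d)); substituting into the one remaining equation that mentions z gives: cons(g(x1, cons(n, s)), cons(w, s)) ≐ cons(g(cons(x2, wrap(d)), q), cons(g(d, n), g(y, d))).
Bind y := m; substituting into the one remaining equation that mentions y gives: cons(g(x1, cons(n, s)), cons(w, s)) ≐ cons(g(cons(x2, wrap(d)), q), cons(g(d, n), g(m, d))).
Decompose app/2: x2 ≐ wrap(n),  y1 ≐ app(m, m).
Bind x2 := wrap(n); substituting into the one remaining equation that mentions x2 gives: cons(g(x1, cons(n, s)), cons(w, s)) ≐ cons(g(cons(wrap(n), wrap(d)), q), cons(g(d, n), g(m, d))). Substituting into the earlier binding gives z := cons(wrap(n), wrap(d)).
Bind y1 := app(m, m); no other remaining equation mentions y1.
Decompose cons/2: g(x1, cons(n, s)) ≐ g(cons(wrap(n), wrap(d)), q),  cons(w, s) ≐ cons(g(d, n), g(m, d)).
Decompose g/2: x1 ≐ cons(wrap(n), wrap(d)),  cons(n, s) ≐ q.
Bind x1 := cons(wrap(n), wrap(d)); no other remaining equation mentions x1.
Bind q := cons(n, s); no other remaining equation mentions q.
Decompose cons/2: w ≐ g(d, n),  s ≐ g(m, d).
Bind w := g(d, n); no other remaining equation mentions w.
Bind s := g(m, d). Substituting into the earlier binding gives q := cons(n, g(m, d)).
MGU = { z := cons(wrap(n), wrap(d)), y := m, x2 := wrap(n), y1 := app(m, m), x1 := cons(wrap(n), wrap(d)), q := cons(n, g(m, d)), w := g(d, n), s := g(m, d) }, so x1 := cons(wrap(n), wrap(d)).

cons(wrap(n), wrap(d))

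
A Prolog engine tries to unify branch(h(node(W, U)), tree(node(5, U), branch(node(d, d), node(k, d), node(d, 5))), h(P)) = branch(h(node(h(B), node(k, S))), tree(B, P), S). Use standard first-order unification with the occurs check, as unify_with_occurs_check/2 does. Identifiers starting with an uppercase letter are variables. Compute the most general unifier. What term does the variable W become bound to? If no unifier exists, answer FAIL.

h(node(5, node(k, h(branch(node(d, d), node(k, d), node(d, 5))))))

Decompose branch/3: h(node(W, U)) = h(node(h(B), node(k, S))),  tree(node(5, U), branch(node(d, d), node(k, d), node(d, 5))) = tree(B, P),  h(P) = S.
Decompose h/1: node(W, U) = node(h(B), node(k, S)).
Decompose node/2: W = h(B),  U = node(k, S).
Bind W := h(B); no other remaining equation mentions W.
Bind U := node(k, S); substituting into the one remaining equation that mentions U gives: tree(node(5, node(k, S)), branch(node(d, d), node(k, d), node(d, 5))) = tree(B, P).
Decompose tree/2: node(5, node(k, S)) = B,  branch(node(d, d), node(k, d), node(d, 5)) = P.
Bind B := node(5, node(k, S)); no other remaining equation mentions B. Substituting into the earlier binding gives W := h(node(5, node(k, S))).
Bind P := branch(node(d, d), node(k, d), node(d, 5)); substituting into the remaining equation gives: h(branch(node(d, d), node(k, d), node(d, 5))) = S.
Bind S := h(branch(node(d, d), node(k, d), node(d, 5))). Substituting into the earlier bindings gives W := h(node(5, node(k, h(branch(node(d, d), node(k, d), node(d, 5)))))), U := node(k, h(branch(node(d, d), node(k, d), node(d, 5)))), B := node(5, node(k, h(branch(node(d, d), node(k, d), node(d, 5))))).
MGU = { W = h(node(5, node(k, h(branch(node(d, d), node(k, d), node(d, 5)))))), U = node(k, h(branch(node(d, d), node(k, d), node(d, 5)))), B = node(5, node(k, h(branch(node(d, d), node(k, d), node(d, 5))))), P = branch(node(d, d), node(k, d), node(d, 5)), S = h(branch(node(d, d), node(k, d), node(d, 5))) }, so W = h(node(5, node(k, h(branch(node(d, d), node(k, d), node(d, 5)))))).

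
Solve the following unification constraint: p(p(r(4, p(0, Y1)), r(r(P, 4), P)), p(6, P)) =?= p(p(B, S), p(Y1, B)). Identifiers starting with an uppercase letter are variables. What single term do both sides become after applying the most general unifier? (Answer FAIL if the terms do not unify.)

p(p(r(4, p(0, 6)), r(r(r(4, p(0, 6)), 4), r(4, p(0, 6)))), p(6, r(4, p(0, 6))))

Decompose p/2: p(r(4, p(0, Y1)), r(r(P, 4), P)) =?= p(B, S),  p(6, P) =?= p(Y1, B).
Decompose p/2: r(4, p(0, Y1)) =?= B,  r(r(P, 4), P) =?= S.
Bind B := r(4, p(0, Y1)); substituting into the one remaining equation that mentions B gives: p(6, P) =?= p(Y1, r(4, p(0, Y1))).
Bind S := r(r(P, 4), P); no other remaining equation mentions S.
Decompose p/2: 6 =?= Y1,  P =?= r(4, p(0, Y1)).
Bind Y1 := 6; substituting into the remaining equation gives: P =?= r(4, p(0, 6)). Substituting into the earlier binding gives B := r(4, p(0, 6)).
Bind P := r(4, p(0, 6)). Substituting into the earlier binding gives S := r(r(r(4, p(0, 6)), 4), r(4, p(0, 6))).
Applying the MGU to either side gives p(p(r(4, p(0, 6)), r(r(r(4, p(0, 6)), 4), r(4, p(0, 6)))), p(6, r(4, p(0, 6)))).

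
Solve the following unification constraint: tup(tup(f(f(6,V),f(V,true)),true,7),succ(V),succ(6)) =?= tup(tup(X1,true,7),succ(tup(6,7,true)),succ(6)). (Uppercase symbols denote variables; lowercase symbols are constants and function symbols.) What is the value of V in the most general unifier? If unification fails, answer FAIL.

tup(6,7,true)

Decompose tup/3: tup(f(f(6,V),f(V,true)),true,7) =?= tup(X1,true,7),  succ(V) =?= succ(tup(6,7,true)),  succ(6) =?= succ(6).
Decompose tup/3: f(f(6,V),f(V,true)) =?= X1,  true =?= true,  7 =?= 7.
Bind X1 := f(f(6,V),f(V,true)); no other remaining equation mentions X1.
Delete trivial equation true =?= true.
Delete trivial equation 7 =?= 7.
Decompose succ/1: V =?= tup(6,7,true).
Bind V := tup(6,7,true); no other remaining equation mentions V. Substituting into the earlier binding gives X1 := f(f(6,tup(6,7,true)),f(tup(6,7,true),true)).
Delete trivial equation succ(6) =?= succ(6).
MGU = { X1 := f(f(6,tup(6,7,true)),f(tup(6,7,true),true)), V := tup(6,7,true) }, so V := tup(6,7,true).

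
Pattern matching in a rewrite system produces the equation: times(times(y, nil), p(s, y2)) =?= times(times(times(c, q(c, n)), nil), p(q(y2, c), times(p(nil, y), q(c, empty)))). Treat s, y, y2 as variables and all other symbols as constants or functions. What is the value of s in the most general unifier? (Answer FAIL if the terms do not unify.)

q(times(p(nil, times(c, q(c, n))), q(c, empty)), c)

Decompose times/2: times(y, nil) =?= times(times(c, q(c, n)), nil),  p(s, y2) =?= p(q(y2, c), times(p(nil, y), q(c, empty))).
Decompose times/2: y =?= times(c, q(c, n)),  nil =?= nil.
Bind y := times(c, q(c, n)); substituting into the one remaining equation that mentions y gives: p(s, y2) =?= p(q(y2, c), times(p(nil, times(c, q(c, n))), q(c, empty))).
Delete trivial equation nil =?= nil.
Decompose p/2: s =?= q(y2, c),  y2 =?= times(p(nil, times(c, q(c, n))), q(c, empty)).
Bind s := q(y2, c); no other remaining equation mentions s.
Bind y2 := times(p(nil, times(c, q(c, n))), q(c, empty)). Substituting into the earlier binding gives s := q(times(p(nil, times(c, q(c, n))), q(c, empty)), c).
MGU = { y -> times(c, q(c, n)), s -> q(times(p(nil, times(c, q(c, n))), q(c, empty)), c), y2 -> times(p(nil, times(c, q(c, n))), q(c, empty)) }, so s -> q(times(p(nil, times(c, q(c, n))), q(c, empty)), c).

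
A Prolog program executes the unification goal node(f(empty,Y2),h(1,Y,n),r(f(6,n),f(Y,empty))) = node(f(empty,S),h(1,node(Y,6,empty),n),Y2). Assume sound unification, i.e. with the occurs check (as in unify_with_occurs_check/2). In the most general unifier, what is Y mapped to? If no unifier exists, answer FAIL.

FAIL

Decompose node/3: f(empty,Y2) = f(empty,S),  h(1,Y,n) = h(1,node(Y,6,empty),n),  r(f(6,n),f(Y,empty)) = Y2.
Decompose f/2: empty = empty,  Y2 = S.
Delete trivial equation empty = empty.
Bind Y2 := S; substituting into the one remaining equation that mentions Y2 gives: r(f(6,n),f(Y,empty)) = S.
Decompose h/3: 1 = 1,  Y = node(Y,6,empty),  n = n.
Delete trivial equation 1 = 1.
Occurs check fails: Y occurs in node(Y,6,empty); the equation Y = node(Y,6,empty) has no finite solution.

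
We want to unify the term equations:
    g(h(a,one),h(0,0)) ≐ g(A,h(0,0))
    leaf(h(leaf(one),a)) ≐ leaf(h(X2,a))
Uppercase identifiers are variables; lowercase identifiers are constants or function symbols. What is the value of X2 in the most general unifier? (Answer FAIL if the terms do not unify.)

Decompose g/2: h(a,one) ≐ A,  h(0,0) ≐ h(0,0).
Bind A := h(a,one); no other remaining equation mentions A.
Delete trivial equation h(0,0) ≐ h(0,0).
Decompose leaf/1: h(leaf(one),a) ≐ h(X2,a).
Decompose h/2: leaf(one) ≐ X2,  a ≐ a.
Bind X2 := leaf(one); no other remaining equation mentions X2.
Delete trivial equation a ≐ a.
MGU = { A := h(a,one), X2 := leaf(one) }, so X2 := leaf(one).

leaf(one)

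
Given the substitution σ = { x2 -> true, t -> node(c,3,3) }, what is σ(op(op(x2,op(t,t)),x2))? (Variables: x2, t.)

Replace each occurrence of x2 with true.
Replace each occurrence of t with node(c,3,3).
Result: op(op(true,op(node(c,3,3),node(c,3,3))),true).

op(op(true,op(node(c,3,3),node(c,3,3))),true)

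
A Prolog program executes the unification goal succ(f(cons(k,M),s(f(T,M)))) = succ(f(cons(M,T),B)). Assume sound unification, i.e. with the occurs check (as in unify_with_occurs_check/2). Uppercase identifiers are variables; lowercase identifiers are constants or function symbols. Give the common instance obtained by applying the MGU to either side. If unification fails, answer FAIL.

succ(f(cons(k,k),s(f(k,k))))

Decompose succ/1: f(cons(k,M),s(f(T,M))) = f(cons(M,T),B).
Decompose f/2: cons(k,M) = cons(M,T),  s(f(T,M)) = B.
Decompose cons/2: k = M,  M = T.
Bind M := k; substituting into the remaining equations gives: k = T,  s(f(T,k)) = B.
Bind T := k; substituting into the remaining equation gives: s(f(k,k)) = B.
Bind B := s(f(k,k)).
Applying the MGU to either side gives succ(f(cons(k,k),s(f(k,k)))).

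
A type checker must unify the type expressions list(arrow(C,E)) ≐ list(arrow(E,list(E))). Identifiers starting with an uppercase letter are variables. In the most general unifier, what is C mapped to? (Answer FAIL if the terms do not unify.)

Decompose list/1: arrow(C,E) ≐ arrow(E,list(E)).
Decompose arrow/2: C ≐ E,  E ≐ list(E).
Bind C := E; no other remaining equation mentions C.
Occurs check fails: E occurs in list(E); the equation E ≐ list(E) has no finite solution.

FAIL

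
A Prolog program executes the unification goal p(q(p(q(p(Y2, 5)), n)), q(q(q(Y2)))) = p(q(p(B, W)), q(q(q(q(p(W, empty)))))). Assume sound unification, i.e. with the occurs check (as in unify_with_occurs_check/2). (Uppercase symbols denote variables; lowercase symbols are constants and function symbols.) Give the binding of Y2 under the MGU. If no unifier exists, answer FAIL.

q(p(n, empty))

Decompose p/2: q(p(q(p(Y2, 5)), n)) = q(p(B, W)),  q(q(q(Y2))) = q(q(q(q(p(W, empty))))).
Decompose q/1: p(q(p(Y2, 5)), n) = p(B, W).
Decompose p/2: q(p(Y2, 5)) = B,  n = W.
Bind B := q(p(Y2, 5)); no other remaining equation mentions B.
Bind W := n; substituting into the remaining equation gives: q(q(q(Y2))) = q(q(q(q(p(n, empty))))).
Decompose q/1: q(q(Y2)) = q(q(q(p(n, empty)))).
Decompose q/1: q(Y2) = q(q(p(n, empty))).
Decompose q/1: Y2 = q(p(n, empty)).
Bind Y2 := q(p(n, empty)). Substituting into the earlier binding gives B := q(p(q(p(n, empty)), 5)).
MGU = { B -> q(p(q(p(n, empty)), 5)), W -> n, Y2 -> q(p(n, empty)) }, so Y2 -> q(p(n, empty)).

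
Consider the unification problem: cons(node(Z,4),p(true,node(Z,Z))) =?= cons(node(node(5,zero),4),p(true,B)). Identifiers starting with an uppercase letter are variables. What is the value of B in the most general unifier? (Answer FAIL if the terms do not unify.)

node(node(5,zero),node(5,zero))

Decompose cons/2: node(Z,4) =?= node(node(5,zero),4),  p(true,node(Z,Z)) =?= p(true,B).
Decompose node/2: Z =?= node(5,zero),  4 =?= 4.
Bind Z := node(5,zero); substituting into the one remaining equation that mentions Z gives: p(true,node(node(5,zero),node(5,zero))) =?= p(true,B).
Delete trivial equation 4 =?= 4.
Decompose p/2: true =?= true,  node(node(5,zero),node(5,zero)) =?= B.
Delete trivial equation true =?= true.
Bind B := node(node(5,zero),node(5,zero)).
MGU = { Z ↦ node(5,zero), B ↦ node(node(5,zero),node(5,zero)) }, so B ↦ node(node(5,zero),node(5,zero)).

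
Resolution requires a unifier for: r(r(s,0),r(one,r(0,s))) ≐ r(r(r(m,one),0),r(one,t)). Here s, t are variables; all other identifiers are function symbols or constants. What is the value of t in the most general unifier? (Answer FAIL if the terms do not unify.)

r(0,r(m,one))

Decompose r/2: r(s,0) ≐ r(r(m,one),0),  r(one,r(0,s)) ≐ r(one,t).
Decompose r/2: s ≐ r(m,one),  0 ≐ 0.
Bind s := r(m,one); substituting into the one remaining equation that mentions s gives: r(one,r(0,r(m,one))) ≐ r(one,t).
Delete trivial equation 0 ≐ 0.
Decompose r/2: one ≐ one,  r(0,r(m,one)) ≐ t.
Delete trivial equation one ≐ one.
Bind t := r(0,r(m,one)).
MGU = { s := r(m,one), t := r(0,r(m,one)) }, so t := r(0,r(m,one)).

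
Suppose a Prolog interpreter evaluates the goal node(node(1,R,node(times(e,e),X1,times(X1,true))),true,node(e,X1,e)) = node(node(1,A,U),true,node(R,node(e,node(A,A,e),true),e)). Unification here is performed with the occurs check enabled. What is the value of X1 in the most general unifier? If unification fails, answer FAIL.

Decompose node/3: node(1,R,node(times(e,e),X1,times(X1,true))) = node(1,A,U),  true = true,  node(e,X1,e) = node(R,node(e,node(A,A,e),true),e).
Decompose node/3: 1 = 1,  R = A,  node(times(e,e),X1,times(X1,true)) = U.
Delete trivial equation 1 = 1.
Bind R := A; substituting into the one remaining equation that mentions R gives: node(e,X1,e) = node(A,node(e,node(A,A,e),true),e).
Bind U := node(times(e,e),X1,times(X1,true)); no other remaining equation mentions U.
Delete trivial equation true = true.
Decompose node/3: e = A,  X1 = node(e,node(A,A,e),true),  e = e.
Bind A := e; substituting into the one remaining equation that mentions A gives: X1 = node(e,node(e,e,e),true). Substituting into the earlier binding gives R := e.
Bind X1 := node(e,node(e,e,e),true); no other remaining equation mentions X1. Substituting into the earlier binding gives U := node(times(e,e),node(e,node(e,e,e),true),times(node(e,node(e,e,e),true),true)).
Delete trivial equation e = e.
MGU = { R -> e, U -> node(times(e,e),node(e,node(e,e,e),true),times(node(e,node(e,e,e),true),true)), A -> e, X1 -> node(e,node(e,e,e),true) }, so X1 -> node(e,node(e,e,e),true).

node(e,node(e,e,e),true)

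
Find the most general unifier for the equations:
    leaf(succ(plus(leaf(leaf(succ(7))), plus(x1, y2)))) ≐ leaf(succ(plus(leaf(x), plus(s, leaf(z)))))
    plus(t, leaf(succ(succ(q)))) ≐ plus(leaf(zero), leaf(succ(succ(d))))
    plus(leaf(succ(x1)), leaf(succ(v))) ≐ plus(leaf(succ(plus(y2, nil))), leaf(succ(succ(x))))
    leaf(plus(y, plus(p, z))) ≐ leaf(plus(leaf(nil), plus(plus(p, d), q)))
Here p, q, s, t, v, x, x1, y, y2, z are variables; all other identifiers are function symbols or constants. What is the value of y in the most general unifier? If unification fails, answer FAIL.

Decompose leaf/1: succ(plus(leaf(leaf(succ(7))), plus(x1, y2))) ≐ succ(plus(leaf(x), plus(s, leaf(z)))).
Decompose succ/1: plus(leaf(leaf(succ(7))), plus(x1, y2)) ≐ plus(leaf(x), plus(s, leaf(z))).
Decompose plus/2: leaf(leaf(succ(7))) ≐ leaf(x),  plus(x1, y2) ≐ plus(s, leaf(z)).
Decompose leaf/1: leaf(succ(7)) ≐ x.
Bind x := leaf(succ(7)); substituting into the one remaining equation that mentions x gives: plus(leaf(succ(x1)), leaf(succ(v))) ≐ plus(leaf(succ(plus(y2, nil))), leaf(succ(succ(leaf(succ(7)))))).
Decompose plus/2: x1 ≐ s,  y2 ≐ leaf(z).
Bind x1 := s; substituting into the one remaining equation that mentions x1 gives: plus(leaf(succ(s)), leaf(succ(v))) ≐ plus(leaf(succ(plus(y2, nil))), leaf(succ(succ(leaf(succ(7)))))).
Bind y2 := leaf(z); substituting into the one remaining equation that mentions y2 gives: plus(leaf(succ(s)), leaf(succ(v))) ≐ plus(leaf(succ(plus(leaf(z), nil))), leaf(succ(succ(leaf(succ(7)))))).
Decompose plus/2: t ≐ leaf(zero),  leaf(succ(succ(q))) ≐ leaf(succ(succ(d))).
Bind t := leaf(zero); no other remaining equation mentions t.
Decompose leaf/1: succ(succ(q)) ≐ succ(succ(d)).
Decompose succ/1: succ(q) ≐ succ(d).
Decompose succ/1: q ≐ d.
Bind q := d; substituting into the one remaining equation that mentions q gives: leaf(plus(y, plus(p, z))) ≐ leaf(plus(leaf(nil), plus(plus(p, d), d))).
Decompose plus/2: leaf(succ(s)) ≐ leaf(succ(plus(leaf(z), nil))),  leaf(succ(v)) ≐ leaf(succ(succ(leaf(succ(7))))).
Decompose leaf/1: succ(s) ≐ succ(plus(leaf(z), nil)).
Decompose succ/1: s ≐ plus(leaf(z), nil).
Bind s := plus(leaf(z), nil); no other remaining equation mentions s. Substituting into the earlier binding gives x1 := plus(leaf(z), nil).
Decompose leaf/1: succ(v) ≐ succ(succ(leaf(succ(7)))).
Decompose succ/1: v ≐ succ(leaf(succ(7))).
Bind v := succ(leaf(succ(7))); no other remaining equation mentions v.
Decompose leaf/1: plus(y, plus(p, z)) ≐ plus(leaf(nil), plus(plus(p, d), d)).
Decompose plus/2: y ≐ leaf(nil),  plus(p, z) ≐ plus(plus(p, d), d).
Bind y := leaf(nil); no other remaining equation mentions y.
Decompose plus/2: p ≐ plus(p, d),  z ≐ d.
Occurs check fails: p occurs in plus(p, d); the equation p ≐ plus(p, d) has no finite solution.

FAIL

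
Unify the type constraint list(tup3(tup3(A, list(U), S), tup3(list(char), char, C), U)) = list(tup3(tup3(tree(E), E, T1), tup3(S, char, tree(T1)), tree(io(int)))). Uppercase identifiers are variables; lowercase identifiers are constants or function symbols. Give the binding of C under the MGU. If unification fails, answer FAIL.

tree(list(char))

Decompose list/1: tup3(tup3(A, list(U), S), tup3(list(char), char, C), U) = tup3(tup3(tree(E), E, T1), tup3(S, char, tree(T1)), tree(io(int))).
Decompose tup3/3: tup3(A, list(U), S) = tup3(tree(E), E, T1),  tup3(list(char), char, C) = tup3(S, char, tree(T1)),  U = tree(io(int)).
Decompose tup3/3: A = tree(E),  list(U) = E,  S = T1.
Bind A := tree(E); no other remaining equation mentions A.
Bind E := list(U); no other remaining equation mentions E. Substituting into the earlier binding gives A := tree(list(U)).
Bind S := T1; substituting into the one remaining equation that mentions S gives: tup3(list(char), char, C) = tup3(T1, char, tree(T1)).
Decompose tup3/3: list(char) = T1,  char = char,  C = tree(T1).
Bind T1 := list(char); substituting into the one remaining equation that mentions T1 gives: C = tree(list(char)). Substituting into the earlier binding gives S := list(char).
Delete trivial equation char = char.
Bind C := tree(list(char)); no other remaining equation mentions C.
Bind U := tree(io(int)). Substituting into the earlier bindings gives A := tree(list(tree(io(int)))), E := list(tree(io(int))).
MGU = { A := tree(list(tree(io(int)))), E := list(tree(io(int))), S := list(char), T1 := list(char), C := tree(list(char)), U := tree(io(int)) }, so C := tree(list(char)).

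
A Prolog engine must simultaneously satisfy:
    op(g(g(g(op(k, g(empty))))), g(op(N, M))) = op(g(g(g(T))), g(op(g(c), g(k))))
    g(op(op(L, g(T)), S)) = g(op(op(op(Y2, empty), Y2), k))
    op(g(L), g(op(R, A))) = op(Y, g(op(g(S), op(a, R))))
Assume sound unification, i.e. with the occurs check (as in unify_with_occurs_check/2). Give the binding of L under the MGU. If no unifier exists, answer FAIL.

Decompose op/2: g(g(g(op(k, g(empty))))) = g(g(g(T))),  g(op(N, M)) = g(op(g(c), g(k))).
Decompose g/1: g(g(op(k, g(empty)))) = g(g(T)).
Decompose g/1: g(op(k, g(empty))) = g(T).
Decompose g/1: op(k, g(empty)) = T.
Bind T := op(k, g(empty)); substituting into the one remaining equation that mentions T gives: g(op(op(L, g(op(k, g(empty)))), S)) = g(op(op(op(Y2, empty), Y2), k)).
Decompose g/1: op(N, M) = op(g(c), g(k)).
Decompose op/2: N = g(c),  M = g(k).
Bind N := g(c); no other remaining equation mentions N.
Bind M := g(k); no other remaining equation mentions M.
Decompose g/1: op(op(L, g(op(k, g(empty)))), S) = op(op(op(Y2, empty), Y2), k).
Decompose op/2: op(L, g(op(k, g(empty)))) = op(op(Y2, empty), Y2),  S = k.
Decompose op/2: L = op(Y2, empty),  g(op(k, g(empty))) = Y2.
Bind L := op(Y2, empty); substituting into the one remaining equation that mentions L gives: op(g(op(Y2, empty)), g(op(R, A))) = op(Y, g(op(g(S), op(a, R)))).
Bind Y2 := g(op(k, g(empty))); substituting into the one remaining equation that mentions Y2 gives: op(g(op(g(op(k, g(empty))), empty)), g(op(R, A))) = op(Y, g(op(g(S), op(a, R)))). Substituting into the earlier binding gives L := op(g(op(k, g(empty))), empty).
Bind S := k; substituting into the remaining equation gives: op(g(op(g(op(k, g(empty))), empty)), g(op(R, A))) = op(Y, g(op(g(k), op(a, R)))).
Decompose op/2: g(op(g(op(k, g(empty))), empty)) = Y,  g(op(R, A)) = g(op(g(k), op(a, R))).
Bind Y := g(op(g(op(k, g(empty))), empty)); no other remaining equation mentions Y.
Decompose g/1: op(R, A) = op(g(k), op(a, R)).
Decompose op/2: R = g(k),  A = op(a, R).
Bind R := g(k); substituting into the remaining equation gives: A = op(a, g(k)).
Bind A := op(a, g(k)).
MGU = { T -> op(k, g(empty)), N -> g(c), M -> g(k), L -> op(g(op(k, g(empty))), empty), Y2 -> g(op(k, g(empty))), S -> k, Y -> g(op(g(op(k, g(empty))), empty)), R -> g(k), A -> op(a, g(k)) }, so L -> op(g(op(k, g(empty))), empty).

op(g(op(k, g(empty))), empty)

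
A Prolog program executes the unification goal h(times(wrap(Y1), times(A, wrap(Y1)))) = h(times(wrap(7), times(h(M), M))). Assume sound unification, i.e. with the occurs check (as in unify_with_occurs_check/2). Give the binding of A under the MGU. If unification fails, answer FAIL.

h(wrap(7))

Decompose h/1: times(wrap(Y1), times(A, wrap(Y1))) = times(wrap(7), times(h(M), M)).
Decompose times/2: wrap(Y1) = wrap(7),  times(A, wrap(Y1)) = times(h(M), M).
Decompose wrap/1: Y1 = 7.
Bind Y1 := 7; substituting into the remaining equation gives: times(A, wrap(7)) = times(h(M), M).
Decompose times/2: A = h(M),  wrap(7) = M.
Bind A := h(M); no other remaining equation mentions A.
Bind M := wrap(7). Substituting into the earlier binding gives A := h(wrap(7)).
MGU = { Y1 = 7, A = h(wrap(7)), M = wrap(7) }, so A = h(wrap(7)).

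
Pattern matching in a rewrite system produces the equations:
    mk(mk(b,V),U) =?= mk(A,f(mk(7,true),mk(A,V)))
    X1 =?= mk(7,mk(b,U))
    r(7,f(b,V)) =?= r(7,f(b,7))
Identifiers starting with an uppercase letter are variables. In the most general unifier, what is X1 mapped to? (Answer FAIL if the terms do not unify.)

Decompose mk/2: mk(b,V) =?= A,  U =?= f(mk(7,true),mk(A,V)).
Bind A := mk(b,V); substituting into the one remaining equation that mentions A gives: U =?= f(mk(7,true),mk(mk(b,V),V)).
Bind U := f(mk(7,true),mk(mk(b,V),V)); substituting into the one remaining equation that mentions U gives: X1 =?= mk(7,mk(b,f(mk(7,true),mk(mk(b,V),V)))).
Bind X1 := mk(7,mk(b,f(mk(7,true),mk(mk(b,V),V)))); no other remaining equation mentions X1.
Decompose r/2: 7 =?= 7,  f(b,V) =?= f(b,7).
Delete trivial equation 7 =?= 7.
Decompose f/2: b =?= b,  V =?= 7.
Delete trivial equation b =?= b.
Bind V := 7. Substituting into the earlier bindings gives A := mk(b,7), U := f(mk(7,true),mk(mk(b,7),7)), X1 := mk(7,mk(b,f(mk(7,true),mk(mk(b,7),7)))).
MGU = { A -> mk(b,7), U -> f(mk(7,true),mk(mk(b,7),7)), X1 -> mk(7,mk(b,f(mk(7,true),mk(mk(b,7),7)))), V -> 7 }, so X1 -> mk(7,mk(b,f(mk(7,true),mk(mk(b,7),7)))).

mk(7,mk(b,f(mk(7,true),mk(mk(b,7),7))))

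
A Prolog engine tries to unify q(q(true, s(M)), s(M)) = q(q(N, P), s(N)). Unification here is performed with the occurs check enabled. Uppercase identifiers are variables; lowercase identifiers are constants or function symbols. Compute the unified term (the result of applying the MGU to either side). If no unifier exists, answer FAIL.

Decompose q/2: q(true, s(M)) = q(N, P),  s(M) = s(N).
Decompose q/2: true = N,  s(M) = P.
Bind N := true; substituting into the one remaining equation that mentions N gives: s(M) = s(true).
Bind P := s(M); no other remaining equation mentions P.
Decompose s/1: M = true.
Bind M := true. Substituting into the earlier binding gives P := s(true).
Applying the MGU to either side gives q(q(true, s(true)), s(true)).

q(q(true, s(true)), s(true))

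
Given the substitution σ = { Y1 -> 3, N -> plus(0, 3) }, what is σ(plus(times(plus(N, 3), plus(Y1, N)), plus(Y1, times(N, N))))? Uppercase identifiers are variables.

Replace each occurrence of Y1 with 3.
Replace each occurrence of N with plus(0, 3).
Result: plus(times(plus(plus(0, 3), 3), plus(3, plus(0, 3))), plus(3, times(plus(0, 3), plus(0, 3)))).

plus(times(plus(plus(0, 3), 3), plus(3, plus(0, 3))), plus(3, times(plus(0, 3), plus(0, 3))))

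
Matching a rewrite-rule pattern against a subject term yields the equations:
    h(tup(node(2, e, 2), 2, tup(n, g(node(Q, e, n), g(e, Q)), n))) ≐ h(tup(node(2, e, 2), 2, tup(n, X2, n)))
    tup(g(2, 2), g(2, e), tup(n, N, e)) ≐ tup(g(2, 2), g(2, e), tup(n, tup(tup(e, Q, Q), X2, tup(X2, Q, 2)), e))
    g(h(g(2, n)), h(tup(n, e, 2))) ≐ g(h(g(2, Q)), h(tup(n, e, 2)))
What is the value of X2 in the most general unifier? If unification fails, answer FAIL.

g(node(n, e, n), g(e, n))

Decompose h/1: tup(node(2, e, 2), 2, tup(n, g(node(Q, e, n), g(e, Q)), n)) ≐ tup(node(2, e, 2), 2, tup(n, X2, n)).
Decompose tup/3: node(2, e, 2) ≐ node(2, e, 2),  2 ≐ 2,  tup(n, g(node(Q, e, n), g(e, Q)), n) ≐ tup(n, X2, n).
Delete trivial equation node(2, e, 2) ≐ node(2, e, 2).
Delete trivial equation 2 ≐ 2.
Decompose tup/3: n ≐ n,  g(node(Q, e, n), g(e, Q)) ≐ X2,  n ≐ n.
Delete trivial equation n ≐ n.
Bind X2 := g(node(Q, e, n), g(e, Q)); substituting into the one remaining equation that mentions X2 gives: tup(g(2, 2), g(2, e), tup(n, N, e)) ≐ tup(g(2, 2), g(2, e), tup(n, tup(tup(e, Q, Q), g(node(Q, e, n), g(e, Q)), tup(g(node(Q, e, n), g(e, Q)), Q, 2)), e)).
Delete trivial equation n ≐ n.
Decompose tup/3: g(2, 2) ≐ g(2, 2),  g(2, e) ≐ g(2, e),  tup(n, N, e) ≐ tup(n, tup(tup(e, Q, Q), g(node(Q, e, n), g(e, Q)), tup(g(node(Q, e, n), g(e, Q)), Q, 2)), e).
Delete trivial equation g(2, 2) ≐ g(2, 2).
Delete trivial equation g(2, e) ≐ g(2, e).
Decompose tup/3: n ≐ n,  N ≐ tup(tup(e, Q, Q), g(node(Q, e, n), g(e, Q)), tup(g(node(Q, e, n), g(e, Q)), Q, 2)),  e ≐ e.
Delete trivial equation n ≐ n.
Bind N := tup(tup(e, Q, Q), g(node(Q, e, n), g(e, Q)), tup(g(node(Q, e, n), g(e, Q)), Q, 2)); no other remaining equation mentions N.
Delete trivial equation e ≐ e.
Decompose g/2: h(g(2, n)) ≐ h(g(2, Q)),  h(tup(n, e, 2)) ≐ h(tup(n, e, 2)).
Decompose h/1: g(2, n) ≐ g(2, Q).
Decompose g/2: 2 ≐ 2,  n ≐ Q.
Delete trivial equation 2 ≐ 2.
Bind Q := n; no other remaining equation mentions Q. Substituting into the earlier bindings gives X2 := g(node(n, e, n), g(e, n)), N := tup(tup(e, n, n), g(node(n, e, n), g(e, n)), tup(g(node(n, e, n), g(e, n)), n, 2)).
Delete trivial equation h(tup(n, e, 2)) ≐ h(tup(n, e, 2)).
MGU = { X2 -> g(node(n, e, n), g(e, n)), N -> tup(tup(e, n, n), g(node(n, e, n), g(e, n)), tup(g(node(n, e, n), g(e, n)), n, 2)), Q -> n }, so X2 -> g(node(n, e, n), g(e, n)).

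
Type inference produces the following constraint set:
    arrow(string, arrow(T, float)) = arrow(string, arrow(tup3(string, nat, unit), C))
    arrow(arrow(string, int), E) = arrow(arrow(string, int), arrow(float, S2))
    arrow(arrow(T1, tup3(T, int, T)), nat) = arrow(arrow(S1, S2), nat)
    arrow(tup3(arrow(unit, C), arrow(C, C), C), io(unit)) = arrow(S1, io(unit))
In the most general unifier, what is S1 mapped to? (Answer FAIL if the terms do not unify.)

tup3(arrow(unit, float), arrow(float, float), float)

Decompose arrow/2: string = string,  arrow(T, float) = arrow(tup3(string, nat, unit), C).
Delete trivial equation string = string.
Decompose arrow/2: T = tup3(string, nat, unit),  float = C.
Bind T := tup3(string, nat, unit); substituting into the one remaining equation that mentions T gives: arrow(arrow(T1, tup3(tup3(string, nat, unit), int, tup3(string, nat, unit))), nat) = arrow(arrow(S1, S2), nat).
Bind C := float; substituting into the one remaining equation that mentions C gives: arrow(tup3(arrow(unit, float), arrow(float, float), float), io(unit)) = arrow(S1, io(unit)).
Decompose arrow/2: arrow(string, int) = arrow(string, int),  E = arrow(float, S2).
Delete trivial equation arrow(string, int) = arrow(string, int).
Bind E := arrow(float, S2); no other remaining equation mentions E.
Decompose arrow/2: arrow(T1, tup3(tup3(string, nat, unit), int, tup3(string, nat, unit))) = arrow(S1, S2),  nat = nat.
Decompose arrow/2: T1 = S1,  tup3(tup3(string, nat, unit), int, tup3(string, nat, unit)) = S2.
Bind T1 := S1; no other remaining equation mentions T1.
Bind S2 := tup3(tup3(string, nat, unit), int, tup3(string, nat, unit)); no other remaining equation mentions S2. Substituting into the earlier binding gives E := arrow(float, tup3(tup3(string, nat, unit), int, tup3(string, nat, unit))).
Delete trivial equation nat = nat.
Decompose arrow/2: tup3(arrow(unit, float), arrow(float, float), float) = S1,  io(unit) = io(unit).
Bind S1 := tup3(arrow(unit, float), arrow(float, float), float); no other remaining equation mentions S1. Substituting into the earlier binding gives T1 := tup3(arrow(unit, float), arrow(float, float), float).
Delete trivial equation io(unit) = io(unit).
MGU = { T ↦ tup3(string, nat, unit), C ↦ float, E ↦ arrow(float, tup3(tup3(string, nat, unit), int, tup3(string, nat, unit))), T1 ↦ tup3(arrow(unit, float), arrow(float, float), float), S2 ↦ tup3(tup3(string, nat, unit), int, tup3(string, nat, unit)), S1 ↦ tup3(arrow(unit, float), arrow(float, float), float) }, so S1 ↦ tup3(arrow(unit, float), arrow(float, float), float).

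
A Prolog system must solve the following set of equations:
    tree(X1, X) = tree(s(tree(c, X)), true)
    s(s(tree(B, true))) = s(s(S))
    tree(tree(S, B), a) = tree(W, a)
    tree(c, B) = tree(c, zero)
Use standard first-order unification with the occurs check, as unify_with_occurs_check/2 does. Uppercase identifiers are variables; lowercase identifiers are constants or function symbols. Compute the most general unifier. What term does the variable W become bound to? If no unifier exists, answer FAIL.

Decompose tree/2: X1 = s(tree(c, X)),  X = true.
Bind X1 := s(tree(c, X)); no other remaining equation mentions X1.
Bind X := true; no other remaining equation mentions X. Substituting into the earlier binding gives X1 := s(tree(c, true)).
Decompose s/1: s(tree(B, true)) = s(S).
Decompose s/1: tree(B, true) = S.
Bind S := tree(B, true); substituting into the one remaining equation that mentions S gives: tree(tree(tree(B, true), B), a) = tree(W, a).
Decompose tree/2: tree(tree(B, true), B) = W,  a = a.
Bind W := tree(tree(B, true), B); no other remaining equation mentions W.
Delete trivial equation a = a.
Decompose tree/2: c = c,  B = zero.
Delete trivial equation c = c.
Bind B := zero. Substituting into the earlier bindings gives S := tree(zero, true), W := tree(tree(zero, true), zero).
MGU = { X1 ↦ s(tree(c, true)), X ↦ true, S ↦ tree(zero, true), W ↦ tree(tree(zero, true), zero), B ↦ zero }, so W ↦ tree(tree(zero, true), zero).

tree(tree(zero, true), zero)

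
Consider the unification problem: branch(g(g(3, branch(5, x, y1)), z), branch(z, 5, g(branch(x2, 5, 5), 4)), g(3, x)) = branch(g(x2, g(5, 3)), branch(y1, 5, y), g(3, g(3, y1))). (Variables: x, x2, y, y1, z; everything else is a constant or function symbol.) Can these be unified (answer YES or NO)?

YES

Decompose branch/3: g(g(3, branch(5, x, y1)), z) = g(x2, g(5, 3)),  branch(z, 5, g(branch(x2, 5, 5), 4)) = branch(y1, 5, y),  g(3, x) = g(3, g(3, y1)).
Decompose g/2: g(3, branch(5, x, y1)) = x2,  z = g(5, 3).
Bind x2 := g(3, branch(5, x, y1)); substituting into the one remaining equation that mentions x2 gives: branch(z, 5, g(branch(g(3, branch(5, x, y1)), 5, 5), 4)) = branch(y1, 5, y).
Bind z := g(5, 3); substituting into the one remaining equation that mentions z gives: branch(g(5, 3), 5, g(branch(g(3, branch(5, x, y1)), 5, 5), 4)) = branch(y1, 5, y).
Decompose branch/3: g(5, 3) = y1,  5 = 5,  g(branch(g(3, branch(5, x, y1)), 5, 5), 4) = y.
Bind y1 := g(5, 3); substituting into the 2 remaining equations that mention y1 gives: g(branch(g(3, branch(5, x, g(5, 3))), 5, 5), 4) = y,  g(3, x) = g(3, g(3, g(5, 3))). Substituting into the earlier binding gives x2 := g(3, branch(5, x, g(5, 3))).
Delete trivial equation 5 = 5.
Bind y := g(branch(g(3, branch(5, x, g(5, 3))), 5, 5), 4); no other remaining equation mentions y.
Decompose g/2: 3 = 3,  x = g(3, g(5, 3)).
Delete trivial equation 3 = 3.
Bind x := g(3, g(5, 3)). Substituting into the earlier bindings gives x2 := g(3, branch(5, g(3, g(5, 3)), g(5, 3))), y := g(branch(g(3, branch(5, g(3, g(5, 3)), g(5, 3))), 5, 5), 4).
No equations remain and no clash or occurs-check failure arose, so a unifier exists.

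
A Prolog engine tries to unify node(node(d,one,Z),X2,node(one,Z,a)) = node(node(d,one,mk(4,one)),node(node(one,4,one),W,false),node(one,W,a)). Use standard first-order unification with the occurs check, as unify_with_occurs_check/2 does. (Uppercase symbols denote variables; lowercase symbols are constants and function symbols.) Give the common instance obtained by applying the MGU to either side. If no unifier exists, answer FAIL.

Decompose node/3: node(d,one,Z) = node(d,one,mk(4,one)),  X2 = node(node(one,4,one),W,false),  node(one,Z,a) = node(one,W,a).
Decompose node/3: d = d,  one = one,  Z = mk(4,one).
Delete trivial equation d = d.
Delete trivial equation one = one.
Bind Z := mk(4,one); substituting into the one remaining equation that mentions Z gives: node(one,mk(4,one),a) = node(one,W,a).
Bind X2 := node(node(one,4,one),W,false); no other remaining equation mentions X2.
Decompose node/3: one = one,  mk(4,one) = W,  a = a.
Delete trivial equation one = one.
Bind W := mk(4,one); no other remaining equation mentions W. Substituting into the earlier binding gives X2 := node(node(one,4,one),mk(4,one),false).
Delete trivial equation a = a.
Applying the MGU to either side gives node(node(d,one,mk(4,one)),node(node(one,4,one),mk(4,one),false),node(one,mk(4,one),a)).

node(node(d,one,mk(4,one)),node(node(one,4,one),mk(4,one),false),node(one,mk(4,one),a))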